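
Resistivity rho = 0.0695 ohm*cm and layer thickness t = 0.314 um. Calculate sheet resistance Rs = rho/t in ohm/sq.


Step 1: Convert thickness to cm: t = 0.314 um = 3.1400e-05 cm
Step 2: Rs = rho / t = 0.0695 / 3.1400e-05
Step 3: Rs = 2213.4 ohm/sq

2213.4


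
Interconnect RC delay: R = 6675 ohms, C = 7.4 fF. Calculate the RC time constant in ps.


Step 1: tau = R * C
Step 2: tau = 6675 * 7.4 fF = 6675 * 7.4e-15 F
Step 3: tau = 4.9395e-11 s = 49.395 ps

49.395


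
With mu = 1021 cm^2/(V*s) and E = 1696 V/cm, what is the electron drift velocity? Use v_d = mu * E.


Step 1: v_d = mu * E
Step 2: v_d = 1021 * 1696 = 1731616
Step 3: v_d = 1.73e+06 cm/s

1.73e+06


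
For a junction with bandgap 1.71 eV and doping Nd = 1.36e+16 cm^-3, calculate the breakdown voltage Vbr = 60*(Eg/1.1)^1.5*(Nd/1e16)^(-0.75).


Step 1: Eg/1.1 = 1.71/1.1 = 1.554545
Step 2: (Eg/1.1)^1.5 = 1.554545^1.5 = 1.938228
Step 3: (Nd/1e16)^(-0.75) = (1.36)^(-0.75) = 0.794046
Step 4: Vbr = 60 * 1.938228 * 0.794046 = 92.3 V

92.3


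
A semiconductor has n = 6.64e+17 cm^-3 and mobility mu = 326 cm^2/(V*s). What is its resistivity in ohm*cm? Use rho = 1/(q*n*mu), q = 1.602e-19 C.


Step 1: sigma = q * n * mu = 1.602e-19 * 6.64e+17 * 326 = 3.46775e+01 S/cm
Step 2: rho = 1 / sigma = 1 / 3.46775e+01 = 0.02884 ohm*cm

0.02884


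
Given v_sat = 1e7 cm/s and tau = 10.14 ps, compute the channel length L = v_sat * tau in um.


Step 1: tau in seconds = 10.14 ps * 1e-12 = 1.0140e-11 s
Step 2: L = v_sat * tau = 1e7 * 1.0140e-11 = 1.0140e-04 cm
Step 3: L in um = 1.0140e-04 * 1e4 = 1.014 um

1.014


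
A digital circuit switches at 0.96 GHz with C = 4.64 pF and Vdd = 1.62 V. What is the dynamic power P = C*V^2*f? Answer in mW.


Step 1: V^2 = 1.62^2 = 2.6244 V^2
Step 2: P = C*V^2*f = 4.64e-12 F * 2.6244 * 0.96e9 Hz
Step 3: P = 1.169012736e-02 W
Step 4: P = 11.69 mW

11.69


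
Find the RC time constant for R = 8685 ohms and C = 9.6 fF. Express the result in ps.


Step 1: tau = R * C
Step 2: tau = 8685 * 9.6 fF = 8685 * 9.6e-15 F
Step 3: tau = 8.3376e-11 s = 83.376 ps

83.376


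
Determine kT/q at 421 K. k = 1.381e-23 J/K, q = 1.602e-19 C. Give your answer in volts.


Step 1: kT = 1.381e-23 * 421 = 5.81401e-21 J
Step 2: Vt = kT/q = 5.81401e-21 / 1.602e-19
Step 3: Vt = 0.03629 V

0.03629


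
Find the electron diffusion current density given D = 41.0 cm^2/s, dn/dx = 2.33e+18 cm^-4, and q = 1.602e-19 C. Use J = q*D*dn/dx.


Step 1: J = q * D * (dn/dx)
Step 2: J = 1.602e-19 * 41.0 * 2.33e+18
Step 3: J = 1.53e+01 A/cm^2

1.53e+01


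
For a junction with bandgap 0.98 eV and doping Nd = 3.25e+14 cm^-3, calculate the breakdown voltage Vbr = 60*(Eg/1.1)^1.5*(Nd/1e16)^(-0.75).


Step 1: Eg/1.1 = 0.98/1.1 = 0.890909
Step 2: (Eg/1.1)^1.5 = 0.890909^1.5 = 0.840911
Step 3: (Nd/1e16)^(-0.75) = (0.0325)^(-0.75) = 13.064340
Step 4: Vbr = 60 * 0.840911 * 13.064340 = 659.2 V

659.2


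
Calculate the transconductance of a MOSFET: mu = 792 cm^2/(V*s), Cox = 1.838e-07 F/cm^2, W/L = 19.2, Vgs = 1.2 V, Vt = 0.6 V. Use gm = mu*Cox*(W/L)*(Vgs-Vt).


Step 1: Vov = Vgs - Vt = 1.2 - 0.6 = 0.6 V
Step 2: gm = mu * Cox * (W/L) * Vov
Step 3: gm = 792 * 1.838e-07 * 19.2 * 0.6 = 1.68e-03 S

1.68e-03


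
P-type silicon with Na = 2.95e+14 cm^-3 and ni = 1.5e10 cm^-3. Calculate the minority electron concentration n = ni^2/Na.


Step 1: Majority hole concentration p ≈ Na = 2.95e+14 cm^-3
Step 2: n = ni^2 / Na = (1.5e10)^2 / 2.95e+14
Step 3: n = 7.63e+05 cm^-3

7.63e+05


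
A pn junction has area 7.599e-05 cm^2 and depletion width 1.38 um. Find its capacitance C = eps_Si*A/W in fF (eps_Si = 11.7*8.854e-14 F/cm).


Step 1: eps_Si = 11.7 * 8.854e-14 = 1.035918e-12 F/cm
Step 2: W in cm = 1.38 * 1e-4 = 1.38e-04 cm
Step 3: C = 1.035918e-12 * 7.599e-05 / 1.38e-04 = 5.704305e-13 F
Step 4: C = 570.43 fF

570.43


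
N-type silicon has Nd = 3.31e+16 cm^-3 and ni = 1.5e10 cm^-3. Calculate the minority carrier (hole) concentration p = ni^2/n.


Step 1: Since Nd >> ni, n ≈ Nd = 3.31e+16 cm^-3
Step 2: p = ni^2 / n = (1.5e10)^2 / 3.31e+16
Step 3: p = 2.25e20 / 3.31e+16 = 6.80e+03 cm^-3

6.80e+03


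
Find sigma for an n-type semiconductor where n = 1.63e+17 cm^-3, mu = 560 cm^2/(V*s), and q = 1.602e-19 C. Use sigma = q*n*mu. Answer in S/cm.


Step 1: sigma = q * n * mu
Step 2: sigma = 1.602e-19 * 1.63e+17 * 560
Step 3: sigma = 1.462e+01 S/cm

1.462e+01


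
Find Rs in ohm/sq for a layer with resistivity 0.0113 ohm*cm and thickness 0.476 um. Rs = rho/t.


Step 1: Convert thickness to cm: t = 0.476 um = 4.7600e-05 cm
Step 2: Rs = rho / t = 0.0113 / 4.7600e-05
Step 3: Rs = 237.4 ohm/sq

237.4


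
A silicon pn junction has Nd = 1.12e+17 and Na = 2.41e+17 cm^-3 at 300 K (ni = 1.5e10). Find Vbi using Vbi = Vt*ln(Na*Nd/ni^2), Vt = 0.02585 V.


Step 1: Compute Na*Nd/ni^2 = 2.41e+17 * 1.12e+17 / (1.5e10)^2 = 1.1996e+14
Step 2: ln(1.1996e+14) = 32.4182
Step 3: Vbi = 0.02585 * 32.4182 = 0.838 V

0.838


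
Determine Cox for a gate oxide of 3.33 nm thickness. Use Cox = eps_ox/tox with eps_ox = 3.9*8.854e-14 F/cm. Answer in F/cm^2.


Step 1: eps_ox = 3.9 * 8.854e-14 = 3.45306e-13 F/cm
Step 2: tox in cm = 3.33 nm * 1e-7 = 3.3300e-07 cm
Step 3: Cox = 3.45306e-13 / 3.3300e-07 = 1.04e-06 F/cm^2

1.04e-06


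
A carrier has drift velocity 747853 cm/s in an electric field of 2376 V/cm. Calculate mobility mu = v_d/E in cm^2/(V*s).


Step 1: mu = v_d / E
Step 2: mu = 747853 / 2376
Step 3: mu = 314.75 cm^2/(V*s)

314.75


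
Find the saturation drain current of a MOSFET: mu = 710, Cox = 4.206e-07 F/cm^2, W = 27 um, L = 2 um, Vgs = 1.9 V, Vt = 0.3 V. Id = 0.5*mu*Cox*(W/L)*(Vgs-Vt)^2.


Step 1: Overdrive voltage Vov = Vgs - Vt = 1.9 - 0.3 = 1.6 V
Step 2: W/L = 27/2 = 13.5
Step 3: Id = 0.5 * 710 * 4.206e-07 * 13.5 * 1.6^2
Step 4: Id = 5.16e-03 A

5.16e-03


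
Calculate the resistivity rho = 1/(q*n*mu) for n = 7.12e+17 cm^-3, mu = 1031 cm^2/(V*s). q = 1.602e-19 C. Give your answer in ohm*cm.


Step 1: sigma = q * n * mu = 1.602e-19 * 7.12e+17 * 1031 = 1.17598e+02 S/cm
Step 2: rho = 1 / sigma = 1 / 1.17598e+02 = 0.008504 ohm*cm

0.008504


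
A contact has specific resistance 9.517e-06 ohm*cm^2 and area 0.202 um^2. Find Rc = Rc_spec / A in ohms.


Step 1: Convert area to cm^2: 0.202 um^2 = 2.0200e-09 cm^2
Step 2: Rc = Rc_spec / A = 9.517e-06 / 2.0200e-09
Step 3: Rc = 4.71e+03 ohms

4.71e+03


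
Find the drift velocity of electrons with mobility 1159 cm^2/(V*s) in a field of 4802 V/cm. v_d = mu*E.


Step 1: v_d = mu * E
Step 2: v_d = 1159 * 4802 = 5565518
Step 3: v_d = 5.57e+06 cm/s

5.57e+06


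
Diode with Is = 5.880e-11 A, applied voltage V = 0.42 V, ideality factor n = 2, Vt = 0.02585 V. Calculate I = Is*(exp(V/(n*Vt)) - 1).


Step 1: V/(n*Vt) = 0.42/(2*0.02585) = 8.1238
Step 2: exp(8.1238) = 3.3738e+03
Step 3: I = 5.880e-11 * (3.3738e+03 - 1) = 1.98e-07 A

1.98e-07


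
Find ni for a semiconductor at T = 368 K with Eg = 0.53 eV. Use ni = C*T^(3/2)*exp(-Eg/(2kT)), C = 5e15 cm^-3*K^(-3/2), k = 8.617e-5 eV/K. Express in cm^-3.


Step 1: Compute kT = 8.617e-5 * 368 = 0.03171056 eV
Step 2: Exponent = -Eg/(2kT) = -0.53/(2*0.03171056) = -8.35684
Step 3: T^(3/2) = 368^1.5 = 7059.46
Step 4: ni = 5e15 * 7059.46 * exp(-8.35684) = 8.29e+15 cm^-3

8.29e+15


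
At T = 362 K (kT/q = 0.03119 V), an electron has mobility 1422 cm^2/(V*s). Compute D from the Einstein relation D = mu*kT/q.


Step 1: D = mu * (kT/q)
Step 2: D = 1422 * 0.03119
Step 3: D = 44.35 cm^2/s

44.35


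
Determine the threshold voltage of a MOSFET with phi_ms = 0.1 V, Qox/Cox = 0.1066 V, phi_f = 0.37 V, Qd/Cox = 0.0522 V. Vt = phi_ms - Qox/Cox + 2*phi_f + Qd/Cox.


Step 1: Vt = phi_ms - Qox/Cox + 2*phi_f + Qd/Cox
Step 2: Vt = 0.1 - 0.1066 + 2*0.37 + 0.0522
Step 3: Vt = 0.1 - 0.1066 + 0.74 + 0.0522
Step 4: Vt = 0.7856 V

0.7856


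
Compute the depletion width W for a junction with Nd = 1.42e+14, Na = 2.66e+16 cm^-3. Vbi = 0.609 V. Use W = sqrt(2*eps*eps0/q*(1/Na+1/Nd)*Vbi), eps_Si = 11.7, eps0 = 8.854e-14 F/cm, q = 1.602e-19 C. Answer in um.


Step 1: 1/Na + 1/Nd = 1/2.66e+16 + 1/1.42e+14 = 7.07985e-15
Step 2: 2*eps*eps0/q = 2*11.7*8.854e-14/1.602e-19 = 1.293281e+07
Step 3: W^2 = 1.293281e+07 * 7.07985e-15 * 0.609 = 5.57615e-08
Step 4: W = sqrt(5.57615e-08) = 2.361e-04 cm = 2.361 um

2.361


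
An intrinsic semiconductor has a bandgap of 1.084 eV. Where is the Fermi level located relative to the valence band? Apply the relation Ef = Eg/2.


Step 1: For an intrinsic semiconductor, the Fermi level sits at midgap.
Step 2: Ef = Eg / 2 = 1.084 / 2 = 0.542 eV

0.542


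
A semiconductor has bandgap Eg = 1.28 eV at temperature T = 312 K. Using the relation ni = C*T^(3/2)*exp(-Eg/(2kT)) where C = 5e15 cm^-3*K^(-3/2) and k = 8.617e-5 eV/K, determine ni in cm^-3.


Step 1: Compute kT = 8.617e-5 * 312 = 0.02688504 eV
Step 2: Exponent = -Eg/(2kT) = -1.28/(2*0.02688504) = -23.80506
Step 3: T^(3/2) = 312^1.5 = 5511.02
Step 4: ni = 5e15 * 5511.02 * exp(-23.80506) = 1.26e+09 cm^-3

1.26e+09


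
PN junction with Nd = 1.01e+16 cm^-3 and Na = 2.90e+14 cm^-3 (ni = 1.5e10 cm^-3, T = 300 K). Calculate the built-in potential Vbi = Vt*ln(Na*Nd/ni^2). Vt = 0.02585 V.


Step 1: Compute Na*Nd/ni^2 = 2.90e+14 * 1.01e+16 / (1.5e10)^2 = 1.3018e+10
Step 2: ln(1.3018e+10) = 23.2896
Step 3: Vbi = 0.02585 * 23.2896 = 0.602 V

0.602


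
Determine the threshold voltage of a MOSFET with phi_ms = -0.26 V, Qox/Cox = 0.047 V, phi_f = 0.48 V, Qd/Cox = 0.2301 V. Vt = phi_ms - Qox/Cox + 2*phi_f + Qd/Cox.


Step 1: Vt = phi_ms - Qox/Cox + 2*phi_f + Qd/Cox
Step 2: Vt = -0.26 - 0.047 + 2*0.48 + 0.2301
Step 3: Vt = -0.26 - 0.047 + 0.96 + 0.2301
Step 4: Vt = 0.8831 V

0.8831


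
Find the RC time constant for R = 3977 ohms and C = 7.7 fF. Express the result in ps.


Step 1: tau = R * C
Step 2: tau = 3977 * 7.7 fF = 3977 * 7.7e-15 F
Step 3: tau = 3.06229e-11 s = 30.6229 ps

30.6229


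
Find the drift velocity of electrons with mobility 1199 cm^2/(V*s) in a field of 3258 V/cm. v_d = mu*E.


Step 1: v_d = mu * E
Step 2: v_d = 1199 * 3258 = 3906342
Step 3: v_d = 3.91e+06 cm/s

3.91e+06


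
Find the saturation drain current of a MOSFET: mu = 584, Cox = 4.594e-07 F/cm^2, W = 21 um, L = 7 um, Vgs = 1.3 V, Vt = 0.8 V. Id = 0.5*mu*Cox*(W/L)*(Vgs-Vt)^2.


Step 1: Overdrive voltage Vov = Vgs - Vt = 1.3 - 0.8 = 0.5 V
Step 2: W/L = 21/7 = 3
Step 3: Id = 0.5 * 584 * 4.594e-07 * 3 * 0.5^2
Step 4: Id = 1.01e-04 A

1.01e-04


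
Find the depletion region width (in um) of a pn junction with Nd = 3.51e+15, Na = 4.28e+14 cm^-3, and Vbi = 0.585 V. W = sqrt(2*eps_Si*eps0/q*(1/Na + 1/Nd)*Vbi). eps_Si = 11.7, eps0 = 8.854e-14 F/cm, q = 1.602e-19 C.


Step 1: 1/Na + 1/Nd = 1/4.28e+14 + 1/3.51e+15 = 2.62135e-15
Step 2: 2*eps*eps0/q = 2*11.7*8.854e-14/1.602e-19 = 1.293281e+07
Step 3: W^2 = 1.293281e+07 * 2.62135e-15 * 0.585 = 1.98323e-08
Step 4: W = sqrt(1.98323e-08) = 1.408e-04 cm = 1.408 um

1.408


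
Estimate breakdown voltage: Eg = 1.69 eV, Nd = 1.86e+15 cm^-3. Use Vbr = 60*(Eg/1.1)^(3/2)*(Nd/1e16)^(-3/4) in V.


Step 1: Eg/1.1 = 1.69/1.1 = 1.536364
Step 2: (Eg/1.1)^1.5 = 1.536364^1.5 = 1.904326
Step 3: (Nd/1e16)^(-0.75) = (0.186)^(-0.75) = 3.530736
Step 4: Vbr = 60 * 1.904326 * 3.530736 = 403.4 V

403.4


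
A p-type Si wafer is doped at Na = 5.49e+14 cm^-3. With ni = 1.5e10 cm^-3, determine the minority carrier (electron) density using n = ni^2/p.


Step 1: Majority hole concentration p ≈ Na = 5.49e+14 cm^-3
Step 2: n = ni^2 / Na = (1.5e10)^2 / 5.49e+14
Step 3: n = 4.10e+05 cm^-3

4.10e+05


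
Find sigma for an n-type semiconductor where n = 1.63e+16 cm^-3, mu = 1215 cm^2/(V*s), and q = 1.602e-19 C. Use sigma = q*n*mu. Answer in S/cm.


Step 1: sigma = q * n * mu
Step 2: sigma = 1.602e-19 * 1.63e+16 * 1215
Step 3: sigma = 3.173e+00 S/cm

3.173e+00


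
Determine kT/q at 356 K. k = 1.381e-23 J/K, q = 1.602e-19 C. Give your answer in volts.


Step 1: kT = 1.381e-23 * 356 = 4.91636e-21 J
Step 2: Vt = kT/q = 4.91636e-21 / 1.602e-19
Step 3: Vt = 0.03069 V

0.03069


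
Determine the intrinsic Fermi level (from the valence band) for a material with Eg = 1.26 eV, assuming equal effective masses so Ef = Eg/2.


Step 1: For an intrinsic semiconductor, the Fermi level sits at midgap.
Step 2: Ef = Eg / 2 = 1.26 / 2 = 0.63 eV

0.63


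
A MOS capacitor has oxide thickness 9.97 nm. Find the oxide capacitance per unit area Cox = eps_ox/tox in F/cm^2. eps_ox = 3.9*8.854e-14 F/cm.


Step 1: eps_ox = 3.9 * 8.854e-14 = 3.45306e-13 F/cm
Step 2: tox in cm = 9.97 nm * 1e-7 = 9.9700e-07 cm
Step 3: Cox = 3.45306e-13 / 9.9700e-07 = 3.46e-07 F/cm^2

3.46e-07


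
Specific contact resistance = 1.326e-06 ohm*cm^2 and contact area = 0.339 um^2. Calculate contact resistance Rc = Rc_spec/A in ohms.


Step 1: Convert area to cm^2: 0.339 um^2 = 3.3900e-09 cm^2
Step 2: Rc = Rc_spec / A = 1.326e-06 / 3.3900e-09
Step 3: Rc = 3.91e+02 ohms

3.91e+02


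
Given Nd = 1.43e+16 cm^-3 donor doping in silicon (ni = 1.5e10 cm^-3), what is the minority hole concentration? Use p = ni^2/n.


Step 1: Since Nd >> ni, n ≈ Nd = 1.43e+16 cm^-3
Step 2: p = ni^2 / n = (1.5e10)^2 / 1.43e+16
Step 3: p = 2.25e20 / 1.43e+16 = 1.57e+04 cm^-3

1.57e+04


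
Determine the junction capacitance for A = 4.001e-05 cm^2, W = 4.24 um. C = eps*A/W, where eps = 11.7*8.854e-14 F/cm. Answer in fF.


Step 1: eps_Si = 11.7 * 8.854e-14 = 1.035918e-12 F/cm
Step 2: W in cm = 4.24 * 1e-4 = 4.24e-04 cm
Step 3: C = 1.035918e-12 * 4.001e-05 / 4.24e-04 = 9.775255e-14 F
Step 4: C = 97.75 fF

97.75


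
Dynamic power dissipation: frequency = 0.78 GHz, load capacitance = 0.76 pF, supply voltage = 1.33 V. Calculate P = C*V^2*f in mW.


Step 1: V^2 = 1.33^2 = 1.7689 V^2
Step 2: P = C*V^2*f = 0.76e-12 F * 1.7689 * 0.78e9 Hz
Step 3: P = 1.04860392e-03 W
Step 4: P = 1.049 mW

1.049


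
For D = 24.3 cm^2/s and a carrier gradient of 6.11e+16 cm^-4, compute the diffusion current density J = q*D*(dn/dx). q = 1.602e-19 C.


Step 1: J = q * D * (dn/dx)
Step 2: J = 1.602e-19 * 24.3 * 6.11e+16
Step 3: J = 2.38e-01 A/cm^2

2.38e-01


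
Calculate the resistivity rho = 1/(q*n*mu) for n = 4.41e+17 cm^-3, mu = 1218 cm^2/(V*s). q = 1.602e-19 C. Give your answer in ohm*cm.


Step 1: sigma = q * n * mu = 1.602e-19 * 4.41e+17 * 1218 = 8.60495e+01 S/cm
Step 2: rho = 1 / sigma = 1 / 8.60495e+01 = 0.01162 ohm*cm

0.01162


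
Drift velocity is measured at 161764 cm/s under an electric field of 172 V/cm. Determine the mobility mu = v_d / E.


Step 1: mu = v_d / E
Step 2: mu = 161764 / 172
Step 3: mu = 940.49 cm^2/(V*s)

940.49


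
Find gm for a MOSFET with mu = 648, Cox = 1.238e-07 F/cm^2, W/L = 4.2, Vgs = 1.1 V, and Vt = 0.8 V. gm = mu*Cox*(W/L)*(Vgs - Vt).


Step 1: Vov = Vgs - Vt = 1.1 - 0.8 = 0.3 V
Step 2: gm = mu * Cox * (W/L) * Vov
Step 3: gm = 648 * 1.238e-07 * 4.2 * 0.3 = 1.01e-04 S

1.01e-04


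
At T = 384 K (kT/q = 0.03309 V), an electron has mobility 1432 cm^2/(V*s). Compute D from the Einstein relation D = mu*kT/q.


Step 1: D = mu * (kT/q)
Step 2: D = 1432 * 0.03309
Step 3: D = 47.38 cm^2/s

47.38


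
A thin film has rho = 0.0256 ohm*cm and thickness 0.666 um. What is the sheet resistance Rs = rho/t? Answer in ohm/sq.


Step 1: Convert thickness to cm: t = 0.666 um = 6.6600e-05 cm
Step 2: Rs = rho / t = 0.0256 / 6.6600e-05
Step 3: Rs = 384.4 ohm/sq

384.4


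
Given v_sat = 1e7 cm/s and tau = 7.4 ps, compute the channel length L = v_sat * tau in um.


Step 1: tau in seconds = 7.4 ps * 1e-12 = 7.4000e-12 s
Step 2: L = v_sat * tau = 1e7 * 7.4000e-12 = 7.4000e-05 cm
Step 3: L in um = 7.4000e-05 * 1e4 = 0.74 um

0.74


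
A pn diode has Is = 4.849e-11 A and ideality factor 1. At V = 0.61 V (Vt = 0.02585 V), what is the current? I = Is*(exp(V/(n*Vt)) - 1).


Step 1: V/(n*Vt) = 0.61/(1*0.02585) = 23.5977
Step 2: exp(23.5977) = 1.7715e+10
Step 3: I = 4.849e-11 * (1.7715e+10 - 1) = 8.59e-01 A

8.59e-01


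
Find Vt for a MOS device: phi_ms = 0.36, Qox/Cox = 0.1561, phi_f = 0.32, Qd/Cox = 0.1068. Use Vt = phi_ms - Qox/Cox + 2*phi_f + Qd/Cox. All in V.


Step 1: Vt = phi_ms - Qox/Cox + 2*phi_f + Qd/Cox
Step 2: Vt = 0.36 - 0.1561 + 2*0.32 + 0.1068
Step 3: Vt = 0.36 - 0.1561 + 0.64 + 0.1068
Step 4: Vt = 0.9507 V

0.9507


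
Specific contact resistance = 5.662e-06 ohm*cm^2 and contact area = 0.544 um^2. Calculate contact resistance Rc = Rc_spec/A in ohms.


Step 1: Convert area to cm^2: 0.544 um^2 = 5.4400e-09 cm^2
Step 2: Rc = Rc_spec / A = 5.662e-06 / 5.4400e-09
Step 3: Rc = 1.04e+03 ohms

1.04e+03


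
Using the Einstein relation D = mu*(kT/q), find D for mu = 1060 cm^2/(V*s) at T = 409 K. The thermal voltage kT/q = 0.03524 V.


Step 1: D = mu * (kT/q)
Step 2: D = 1060 * 0.03524
Step 3: D = 37.35 cm^2/s

37.35


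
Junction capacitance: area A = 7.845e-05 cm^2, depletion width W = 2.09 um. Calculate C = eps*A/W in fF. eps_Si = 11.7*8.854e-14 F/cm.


Step 1: eps_Si = 11.7 * 8.854e-14 = 1.035918e-12 F/cm
Step 2: W in cm = 2.09 * 1e-4 = 2.09e-04 cm
Step 3: C = 1.035918e-12 * 7.845e-05 / 2.09e-04 = 3.888410e-13 F
Step 4: C = 388.84 fF

388.84


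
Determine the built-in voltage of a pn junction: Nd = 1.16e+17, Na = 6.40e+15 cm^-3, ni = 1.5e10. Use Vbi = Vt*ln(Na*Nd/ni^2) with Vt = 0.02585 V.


Step 1: Compute Na*Nd/ni^2 = 6.40e+15 * 1.16e+17 / (1.5e10)^2 = 3.2996e+12
Step 2: ln(3.2996e+12) = 28.8248
Step 3: Vbi = 0.02585 * 28.8248 = 0.745 V

0.745


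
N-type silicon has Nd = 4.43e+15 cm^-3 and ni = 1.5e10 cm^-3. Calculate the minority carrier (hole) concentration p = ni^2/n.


Step 1: Since Nd >> ni, n ≈ Nd = 4.43e+15 cm^-3
Step 2: p = ni^2 / n = (1.5e10)^2 / 4.43e+15
Step 3: p = 2.25e20 / 4.43e+15 = 5.08e+04 cm^-3

5.08e+04


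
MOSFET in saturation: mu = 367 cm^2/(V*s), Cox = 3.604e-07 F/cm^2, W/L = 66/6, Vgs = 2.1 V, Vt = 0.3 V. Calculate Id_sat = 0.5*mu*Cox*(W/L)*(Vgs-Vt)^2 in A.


Step 1: Overdrive voltage Vov = Vgs - Vt = 2.1 - 0.3 = 1.8 V
Step 2: W/L = 66/6 = 11
Step 3: Id = 0.5 * 367 * 3.604e-07 * 11 * 1.8^2
Step 4: Id = 2.36e-03 A

2.36e-03


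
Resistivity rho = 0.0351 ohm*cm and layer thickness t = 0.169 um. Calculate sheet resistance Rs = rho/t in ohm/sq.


Step 1: Convert thickness to cm: t = 0.169 um = 1.6900e-05 cm
Step 2: Rs = rho / t = 0.0351 / 1.6900e-05
Step 3: Rs = 2076.9 ohm/sq

2076.9


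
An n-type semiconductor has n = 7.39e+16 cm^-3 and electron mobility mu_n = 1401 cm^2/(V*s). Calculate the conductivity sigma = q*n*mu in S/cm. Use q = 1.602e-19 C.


Step 1: sigma = q * n * mu
Step 2: sigma = 1.602e-19 * 7.39e+16 * 1401
Step 3: sigma = 1.659e+01 S/cm

1.659e+01


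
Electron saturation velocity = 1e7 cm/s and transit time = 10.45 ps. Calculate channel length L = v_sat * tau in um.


Step 1: tau in seconds = 10.45 ps * 1e-12 = 1.0450e-11 s
Step 2: L = v_sat * tau = 1e7 * 1.0450e-11 = 1.0450e-04 cm
Step 3: L in um = 1.0450e-04 * 1e4 = 1.045 um

1.045


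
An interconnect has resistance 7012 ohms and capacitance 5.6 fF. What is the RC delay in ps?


Step 1: tau = R * C
Step 2: tau = 7012 * 5.6 fF = 7012 * 5.6e-15 F
Step 3: tau = 3.92672e-11 s = 39.2672 ps

39.2672


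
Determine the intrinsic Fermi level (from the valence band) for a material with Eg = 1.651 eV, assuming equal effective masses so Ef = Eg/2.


Step 1: For an intrinsic semiconductor, the Fermi level sits at midgap.
Step 2: Ef = Eg / 2 = 1.651 / 2 = 0.8255 eV

0.8255


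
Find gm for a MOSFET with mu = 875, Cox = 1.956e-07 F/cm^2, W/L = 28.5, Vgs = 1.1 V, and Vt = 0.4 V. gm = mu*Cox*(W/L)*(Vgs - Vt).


Step 1: Vov = Vgs - Vt = 1.1 - 0.4 = 0.7 V
Step 2: gm = mu * Cox * (W/L) * Vov
Step 3: gm = 875 * 1.956e-07 * 28.5 * 0.7 = 3.41e-03 S

3.41e-03


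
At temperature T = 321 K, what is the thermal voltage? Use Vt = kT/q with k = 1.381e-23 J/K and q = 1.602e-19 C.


Step 1: kT = 1.381e-23 * 321 = 4.43301e-21 J
Step 2: Vt = kT/q = 4.43301e-21 / 1.602e-19
Step 3: Vt = 0.02767 V

0.02767


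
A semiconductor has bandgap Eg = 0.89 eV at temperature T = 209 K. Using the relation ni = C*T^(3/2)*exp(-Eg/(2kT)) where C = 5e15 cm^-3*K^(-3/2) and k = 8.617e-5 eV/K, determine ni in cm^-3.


Step 1: Compute kT = 8.617e-5 * 209 = 0.01800953 eV
Step 2: Exponent = -Eg/(2kT) = -0.89/(2*0.01800953) = -24.70914
Step 3: T^(3/2) = 209^1.5 = 3021.48
Step 4: ni = 5e15 * 3021.48 * exp(-24.70914) = 2.81e+08 cm^-3

2.81e+08


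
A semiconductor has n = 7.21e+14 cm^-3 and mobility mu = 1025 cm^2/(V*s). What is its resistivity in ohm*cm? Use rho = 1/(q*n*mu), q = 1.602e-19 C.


Step 1: sigma = q * n * mu = 1.602e-19 * 7.21e+14 * 1025 = 1.18392e-01 S/cm
Step 2: rho = 1 / sigma = 1 / 1.18392e-01 = 8.447 ohm*cm

8.447


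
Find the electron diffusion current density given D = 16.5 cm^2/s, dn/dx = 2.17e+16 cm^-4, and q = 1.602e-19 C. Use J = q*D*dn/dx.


Step 1: J = q * D * (dn/dx)
Step 2: J = 1.602e-19 * 16.5 * 2.17e+16
Step 3: J = 5.74e-02 A/cm^2

5.74e-02


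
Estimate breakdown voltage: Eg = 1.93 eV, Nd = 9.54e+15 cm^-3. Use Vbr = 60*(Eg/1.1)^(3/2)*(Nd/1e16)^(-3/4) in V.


Step 1: Eg/1.1 = 1.93/1.1 = 1.754545
Step 2: (Eg/1.1)^1.5 = 1.754545^1.5 = 2.324057
Step 3: (Nd/1e16)^(-0.75) = (0.954)^(-0.75) = 1.035950
Step 4: Vbr = 60 * 2.324057 * 1.035950 = 144.5 V

144.5


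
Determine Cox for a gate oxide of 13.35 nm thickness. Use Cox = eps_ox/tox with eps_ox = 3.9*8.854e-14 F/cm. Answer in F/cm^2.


Step 1: eps_ox = 3.9 * 8.854e-14 = 3.45306e-13 F/cm
Step 2: tox in cm = 13.35 nm * 1e-7 = 1.3350e-06 cm
Step 3: Cox = 3.45306e-13 / 1.3350e-06 = 2.59e-07 F/cm^2

2.59e-07


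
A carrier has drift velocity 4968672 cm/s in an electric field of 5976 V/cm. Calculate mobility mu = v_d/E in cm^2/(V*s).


Step 1: mu = v_d / E
Step 2: mu = 4968672 / 5976
Step 3: mu = 831.44 cm^2/(V*s)

831.44


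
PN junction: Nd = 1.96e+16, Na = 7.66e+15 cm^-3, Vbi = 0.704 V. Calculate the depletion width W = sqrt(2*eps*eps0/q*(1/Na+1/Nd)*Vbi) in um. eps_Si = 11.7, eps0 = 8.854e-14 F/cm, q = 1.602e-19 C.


Step 1: 1/Na + 1/Nd = 1/7.66e+15 + 1/1.96e+16 = 1.81569e-16
Step 2: 2*eps*eps0/q = 2*11.7*8.854e-14/1.602e-19 = 1.293281e+07
Step 3: W^2 = 1.293281e+07 * 1.81569e-16 * 0.704 = 1.65313e-09
Step 4: W = sqrt(1.65313e-09) = 4.066e-05 cm = 0.4066 um

0.4066


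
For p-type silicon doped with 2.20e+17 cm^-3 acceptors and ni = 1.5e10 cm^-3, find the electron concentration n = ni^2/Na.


Step 1: Majority hole concentration p ≈ Na = 2.20e+17 cm^-3
Step 2: n = ni^2 / Na = (1.5e10)^2 / 2.20e+17
Step 3: n = 1.02e+03 cm^-3

1.02e+03


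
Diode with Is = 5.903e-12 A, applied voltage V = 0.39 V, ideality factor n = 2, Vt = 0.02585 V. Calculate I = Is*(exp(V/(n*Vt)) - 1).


Step 1: V/(n*Vt) = 0.39/(2*0.02585) = 7.5435
Step 2: exp(7.5435) = 1.8884e+03
Step 3: I = 5.903e-12 * (1.8884e+03 - 1) = 1.11e-08 A

1.11e-08


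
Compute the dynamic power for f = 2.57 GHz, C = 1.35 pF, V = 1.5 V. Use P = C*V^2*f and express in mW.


Step 1: V^2 = 1.5^2 = 2.25 V^2
Step 2: P = C*V^2*f = 1.35e-12 F * 2.25 * 2.57e9 Hz
Step 3: P = 7.806375e-03 W
Step 4: P = 7.806 mW

7.806


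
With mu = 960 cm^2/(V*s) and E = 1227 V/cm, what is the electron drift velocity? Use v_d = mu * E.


Step 1: v_d = mu * E
Step 2: v_d = 960 * 1227 = 1177920
Step 3: v_d = 1.18e+06 cm/s

1.18e+06


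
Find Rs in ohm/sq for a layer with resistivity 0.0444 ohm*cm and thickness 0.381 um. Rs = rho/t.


Step 1: Convert thickness to cm: t = 0.381 um = 3.8100e-05 cm
Step 2: Rs = rho / t = 0.0444 / 3.8100e-05
Step 3: Rs = 1165.4 ohm/sq

1165.4


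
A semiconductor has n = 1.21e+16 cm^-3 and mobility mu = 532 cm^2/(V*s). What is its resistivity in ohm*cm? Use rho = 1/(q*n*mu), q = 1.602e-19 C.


Step 1: sigma = q * n * mu = 1.602e-19 * 1.21e+16 * 532 = 1.03124e+00 S/cm
Step 2: rho = 1 / sigma = 1 / 1.03124e+00 = 0.9697 ohm*cm

0.9697


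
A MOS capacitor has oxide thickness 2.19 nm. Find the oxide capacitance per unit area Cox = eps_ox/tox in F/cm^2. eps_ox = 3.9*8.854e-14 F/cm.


Step 1: eps_ox = 3.9 * 8.854e-14 = 3.45306e-13 F/cm
Step 2: tox in cm = 2.19 nm * 1e-7 = 2.1900e-07 cm
Step 3: Cox = 3.45306e-13 / 2.1900e-07 = 1.58e-06 F/cm^2

1.58e-06


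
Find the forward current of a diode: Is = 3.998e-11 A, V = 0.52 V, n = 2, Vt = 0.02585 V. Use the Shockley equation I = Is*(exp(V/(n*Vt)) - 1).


Step 1: V/(n*Vt) = 0.52/(2*0.02585) = 10.0580
Step 2: exp(10.0580) = 2.3342e+04
Step 3: I = 3.998e-11 * (2.3342e+04 - 1) = 9.33e-07 A

9.33e-07


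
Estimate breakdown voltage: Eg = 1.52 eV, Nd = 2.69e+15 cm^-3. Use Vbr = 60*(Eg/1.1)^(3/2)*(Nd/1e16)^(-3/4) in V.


Step 1: Eg/1.1 = 1.52/1.1 = 1.381818
Step 2: (Eg/1.1)^1.5 = 1.381818^1.5 = 1.624337
Step 3: (Nd/1e16)^(-0.75) = (0.269)^(-0.75) = 2.677231
Step 4: Vbr = 60 * 1.624337 * 2.677231 = 260.9 V

260.9


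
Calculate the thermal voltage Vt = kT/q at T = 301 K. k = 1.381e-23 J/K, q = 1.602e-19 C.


Step 1: kT = 1.381e-23 * 301 = 4.15681e-21 J
Step 2: Vt = kT/q = 4.15681e-21 / 1.602e-19
Step 3: Vt = 0.02595 V

0.02595


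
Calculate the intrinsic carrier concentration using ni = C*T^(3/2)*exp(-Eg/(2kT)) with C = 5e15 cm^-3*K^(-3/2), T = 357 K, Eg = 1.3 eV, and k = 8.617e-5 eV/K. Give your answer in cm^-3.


Step 1: Compute kT = 8.617e-5 * 357 = 0.03076269 eV
Step 2: Exponent = -Eg/(2kT) = -1.3/(2*0.03076269) = -21.12949
Step 3: T^(3/2) = 357^1.5 = 6745.32
Step 4: ni = 5e15 * 6745.32 * exp(-21.12949) = 2.25e+10 cm^-3

2.25e+10


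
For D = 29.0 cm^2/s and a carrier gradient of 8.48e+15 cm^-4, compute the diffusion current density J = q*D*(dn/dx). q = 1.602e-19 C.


Step 1: J = q * D * (dn/dx)
Step 2: J = 1.602e-19 * 29.0 * 8.48e+15
Step 3: J = 3.94e-02 A/cm^2

3.94e-02


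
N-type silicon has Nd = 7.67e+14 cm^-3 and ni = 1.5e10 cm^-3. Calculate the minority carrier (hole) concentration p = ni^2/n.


Step 1: Since Nd >> ni, n ≈ Nd = 7.67e+14 cm^-3
Step 2: p = ni^2 / n = (1.5e10)^2 / 7.67e+14
Step 3: p = 2.25e20 / 7.67e+14 = 2.93e+05 cm^-3

2.93e+05


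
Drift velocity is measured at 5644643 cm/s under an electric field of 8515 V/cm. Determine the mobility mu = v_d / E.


Step 1: mu = v_d / E
Step 2: mu = 5644643 / 8515
Step 3: mu = 662.91 cm^2/(V*s)

662.91


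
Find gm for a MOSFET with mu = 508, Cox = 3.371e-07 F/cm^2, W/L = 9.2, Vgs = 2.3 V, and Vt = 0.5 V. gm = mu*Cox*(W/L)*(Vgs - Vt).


Step 1: Vov = Vgs - Vt = 2.3 - 0.5 = 1.8 V
Step 2: gm = mu * Cox * (W/L) * Vov
Step 3: gm = 508 * 3.371e-07 * 9.2 * 1.8 = 2.84e-03 S

2.84e-03


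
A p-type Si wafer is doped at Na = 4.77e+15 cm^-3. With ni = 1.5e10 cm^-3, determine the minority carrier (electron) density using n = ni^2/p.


Step 1: Majority hole concentration p ≈ Na = 4.77e+15 cm^-3
Step 2: n = ni^2 / Na = (1.5e10)^2 / 4.77e+15
Step 3: n = 4.72e+04 cm^-3

4.72e+04


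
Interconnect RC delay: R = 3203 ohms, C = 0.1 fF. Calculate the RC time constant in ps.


Step 1: tau = R * C
Step 2: tau = 3203 * 0.1 fF = 3203 * 1.0e-16 F
Step 3: tau = 3.203e-13 s = 0.3203 ps

0.3203


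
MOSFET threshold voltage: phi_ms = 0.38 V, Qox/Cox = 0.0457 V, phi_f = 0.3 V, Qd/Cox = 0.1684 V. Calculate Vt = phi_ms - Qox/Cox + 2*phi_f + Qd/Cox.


Step 1: Vt = phi_ms - Qox/Cox + 2*phi_f + Qd/Cox
Step 2: Vt = 0.38 - 0.0457 + 2*0.3 + 0.1684
Step 3: Vt = 0.38 - 0.0457 + 0.6 + 0.1684
Step 4: Vt = 1.1027 V

1.1027


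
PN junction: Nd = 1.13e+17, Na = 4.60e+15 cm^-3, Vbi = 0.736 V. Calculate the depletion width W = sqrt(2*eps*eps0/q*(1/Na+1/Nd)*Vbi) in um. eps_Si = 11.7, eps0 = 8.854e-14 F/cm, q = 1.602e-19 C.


Step 1: 1/Na + 1/Nd = 1/4.60e+15 + 1/1.13e+17 = 2.26241e-16
Step 2: 2*eps*eps0/q = 2*11.7*8.854e-14/1.602e-19 = 1.293281e+07
Step 3: W^2 = 1.293281e+07 * 2.26241e-16 * 0.736 = 2.15349e-09
Step 4: W = sqrt(2.15349e-09) = 4.641e-05 cm = 0.4641 um

0.4641


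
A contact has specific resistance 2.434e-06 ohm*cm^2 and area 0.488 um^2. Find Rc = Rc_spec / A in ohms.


Step 1: Convert area to cm^2: 0.488 um^2 = 4.8800e-09 cm^2
Step 2: Rc = Rc_spec / A = 2.434e-06 / 4.8800e-09
Step 3: Rc = 4.99e+02 ohms

4.99e+02


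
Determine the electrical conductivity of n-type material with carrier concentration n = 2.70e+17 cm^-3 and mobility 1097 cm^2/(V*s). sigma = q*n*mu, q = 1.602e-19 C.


Step 1: sigma = q * n * mu
Step 2: sigma = 1.602e-19 * 2.70e+17 * 1097
Step 3: sigma = 4.745e+01 S/cm

4.745e+01


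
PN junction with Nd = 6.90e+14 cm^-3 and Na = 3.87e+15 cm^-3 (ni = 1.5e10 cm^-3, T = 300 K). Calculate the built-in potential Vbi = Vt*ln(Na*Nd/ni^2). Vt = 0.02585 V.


Step 1: Compute Na*Nd/ni^2 = 3.87e+15 * 6.90e+14 / (1.5e10)^2 = 1.1868e+10
Step 2: ln(1.1868e+10) = 23.1971
Step 3: Vbi = 0.02585 * 23.1971 = 0.6 V

0.6


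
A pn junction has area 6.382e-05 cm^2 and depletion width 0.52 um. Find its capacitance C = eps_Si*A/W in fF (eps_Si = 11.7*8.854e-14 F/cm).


Step 1: eps_Si = 11.7 * 8.854e-14 = 1.035918e-12 F/cm
Step 2: W in cm = 0.52 * 1e-4 = 5.20e-05 cm
Step 3: C = 1.035918e-12 * 6.382e-05 / 5.20e-05 = 1.271390e-12 F
Step 4: C = 1271.39 fF

1271.39


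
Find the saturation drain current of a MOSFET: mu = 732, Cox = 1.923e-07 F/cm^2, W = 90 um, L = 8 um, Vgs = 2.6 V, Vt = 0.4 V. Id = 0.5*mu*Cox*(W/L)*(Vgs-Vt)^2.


Step 1: Overdrive voltage Vov = Vgs - Vt = 2.6 - 0.4 = 2.2 V
Step 2: W/L = 90/8 = 11.25
Step 3: Id = 0.5 * 732 * 1.923e-07 * 11.25 * 2.2^2
Step 4: Id = 3.83e-03 A

3.83e-03


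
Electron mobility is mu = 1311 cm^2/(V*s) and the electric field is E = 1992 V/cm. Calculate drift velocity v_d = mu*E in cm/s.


Step 1: v_d = mu * E
Step 2: v_d = 1311 * 1992 = 2611512
Step 3: v_d = 2.61e+06 cm/s

2.61e+06


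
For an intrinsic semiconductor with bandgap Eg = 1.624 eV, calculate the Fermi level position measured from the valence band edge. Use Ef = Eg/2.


Step 1: For an intrinsic semiconductor, the Fermi level sits at midgap.
Step 2: Ef = Eg / 2 = 1.624 / 2 = 0.812 eV

0.812


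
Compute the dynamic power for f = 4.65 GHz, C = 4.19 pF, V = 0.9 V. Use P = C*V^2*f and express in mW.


Step 1: V^2 = 0.9^2 = 0.81 V^2
Step 2: P = C*V^2*f = 4.19e-12 F * 0.81 * 4.65e9 Hz
Step 3: P = 1.5781635e-02 W
Step 4: P = 15.782 mW

15.782


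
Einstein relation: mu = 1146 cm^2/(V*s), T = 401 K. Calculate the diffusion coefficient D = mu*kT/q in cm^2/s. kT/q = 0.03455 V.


Step 1: D = mu * (kT/q)
Step 2: D = 1146 * 0.03455
Step 3: D = 39.59 cm^2/s

39.59


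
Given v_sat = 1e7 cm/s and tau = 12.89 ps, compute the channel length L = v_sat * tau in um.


Step 1: tau in seconds = 12.89 ps * 1e-12 = 1.2890e-11 s
Step 2: L = v_sat * tau = 1e7 * 1.2890e-11 = 1.2890e-04 cm
Step 3: L in um = 1.2890e-04 * 1e4 = 1.289 um

1.289


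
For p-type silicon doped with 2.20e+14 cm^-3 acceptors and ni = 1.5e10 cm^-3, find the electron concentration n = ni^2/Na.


Step 1: Majority hole concentration p ≈ Na = 2.20e+14 cm^-3
Step 2: n = ni^2 / Na = (1.5e10)^2 / 2.20e+14
Step 3: n = 1.02e+06 cm^-3

1.02e+06


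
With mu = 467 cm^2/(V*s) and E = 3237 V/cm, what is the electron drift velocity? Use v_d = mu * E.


Step 1: v_d = mu * E
Step 2: v_d = 467 * 3237 = 1511679
Step 3: v_d = 1.51e+06 cm/s

1.51e+06


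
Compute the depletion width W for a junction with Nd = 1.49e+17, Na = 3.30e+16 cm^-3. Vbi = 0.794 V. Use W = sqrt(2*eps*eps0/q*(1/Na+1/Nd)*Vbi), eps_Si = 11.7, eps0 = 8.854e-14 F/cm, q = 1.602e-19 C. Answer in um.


Step 1: 1/Na + 1/Nd = 1/3.30e+16 + 1/1.49e+17 = 3.70144e-17
Step 2: 2*eps*eps0/q = 2*11.7*8.854e-14/1.602e-19 = 1.293281e+07
Step 3: W^2 = 1.293281e+07 * 3.70144e-17 * 0.794 = 3.80088e-10
Step 4: W = sqrt(3.80088e-10) = 1.950e-05 cm = 0.195 um

0.195


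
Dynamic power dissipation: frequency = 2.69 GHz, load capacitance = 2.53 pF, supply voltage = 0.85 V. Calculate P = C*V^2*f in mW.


Step 1: V^2 = 0.85^2 = 0.7225 V^2
Step 2: P = C*V^2*f = 2.53e-12 F * 0.7225 * 2.69e9 Hz
Step 3: P = 4.91711825e-03 W
Step 4: P = 4.917 mW

4.917


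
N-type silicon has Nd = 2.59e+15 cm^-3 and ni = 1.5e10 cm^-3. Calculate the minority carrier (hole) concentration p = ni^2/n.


Step 1: Since Nd >> ni, n ≈ Nd = 2.59e+15 cm^-3
Step 2: p = ni^2 / n = (1.5e10)^2 / 2.59e+15
Step 3: p = 2.25e20 / 2.59e+15 = 8.69e+04 cm^-3

8.69e+04


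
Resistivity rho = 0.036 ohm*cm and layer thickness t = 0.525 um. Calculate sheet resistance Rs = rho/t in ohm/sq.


Step 1: Convert thickness to cm: t = 0.525 um = 5.2500e-05 cm
Step 2: Rs = rho / t = 0.036 / 5.2500e-05
Step 3: Rs = 685.7 ohm/sq

685.7


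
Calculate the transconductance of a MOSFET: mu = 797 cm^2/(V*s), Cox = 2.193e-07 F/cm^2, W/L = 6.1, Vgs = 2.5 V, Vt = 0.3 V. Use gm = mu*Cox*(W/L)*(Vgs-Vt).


Step 1: Vov = Vgs - Vt = 2.5 - 0.3 = 2.2 V
Step 2: gm = mu * Cox * (W/L) * Vov
Step 3: gm = 797 * 2.193e-07 * 6.1 * 2.2 = 2.35e-03 S

2.35e-03


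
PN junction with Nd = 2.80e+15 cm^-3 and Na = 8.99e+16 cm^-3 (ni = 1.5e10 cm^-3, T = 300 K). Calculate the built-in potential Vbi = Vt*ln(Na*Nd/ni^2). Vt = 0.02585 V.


Step 1: Compute Na*Nd/ni^2 = 8.99e+16 * 2.80e+15 / (1.5e10)^2 = 1.1188e+12
Step 2: ln(1.1188e+12) = 27.7433
Step 3: Vbi = 0.02585 * 27.7433 = 0.717 V

0.717


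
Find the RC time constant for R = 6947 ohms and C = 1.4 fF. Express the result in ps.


Step 1: tau = R * C
Step 2: tau = 6947 * 1.4 fF = 6947 * 1.4e-15 F
Step 3: tau = 9.7258e-12 s = 9.7258 ps

9.7258


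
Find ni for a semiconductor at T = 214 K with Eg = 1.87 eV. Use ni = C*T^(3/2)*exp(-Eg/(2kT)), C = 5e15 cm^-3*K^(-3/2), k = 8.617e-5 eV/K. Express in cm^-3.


Step 1: Compute kT = 8.617e-5 * 214 = 0.01844038 eV
Step 2: Exponent = -Eg/(2kT) = -1.87/(2*0.01844038) = -50.70394
Step 3: T^(3/2) = 214^1.5 = 3130.55
Step 4: ni = 5e15 * 3130.55 * exp(-50.70394) = 1.49e-03 cm^-3

1.49e-03


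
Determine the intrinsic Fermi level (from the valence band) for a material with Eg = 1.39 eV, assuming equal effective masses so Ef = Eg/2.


Step 1: For an intrinsic semiconductor, the Fermi level sits at midgap.
Step 2: Ef = Eg / 2 = 1.39 / 2 = 0.695 eV

0.695


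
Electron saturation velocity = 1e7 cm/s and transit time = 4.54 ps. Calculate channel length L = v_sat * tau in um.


Step 1: tau in seconds = 4.54 ps * 1e-12 = 4.5400e-12 s
Step 2: L = v_sat * tau = 1e7 * 4.5400e-12 = 4.5400e-05 cm
Step 3: L in um = 4.5400e-05 * 1e4 = 0.454 um

0.454


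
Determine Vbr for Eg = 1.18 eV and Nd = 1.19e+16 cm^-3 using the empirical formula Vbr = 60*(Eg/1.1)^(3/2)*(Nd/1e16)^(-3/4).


Step 1: Eg/1.1 = 1.18/1.1 = 1.072727
Step 2: (Eg/1.1)^1.5 = 1.072727^1.5 = 1.111051
Step 3: (Nd/1e16)^(-0.75) = (1.19)^(-0.75) = 0.877687
Step 4: Vbr = 60 * 1.111051 * 0.877687 = 58.5 V

58.5


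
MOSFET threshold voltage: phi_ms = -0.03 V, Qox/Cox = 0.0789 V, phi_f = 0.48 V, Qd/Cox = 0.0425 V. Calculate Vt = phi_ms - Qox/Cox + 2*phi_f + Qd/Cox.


Step 1: Vt = phi_ms - Qox/Cox + 2*phi_f + Qd/Cox
Step 2: Vt = -0.03 - 0.0789 + 2*0.48 + 0.0425
Step 3: Vt = -0.03 - 0.0789 + 0.96 + 0.0425
Step 4: Vt = 0.8936 V

0.8936


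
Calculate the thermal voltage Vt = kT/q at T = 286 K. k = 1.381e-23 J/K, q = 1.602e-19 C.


Step 1: kT = 1.381e-23 * 286 = 3.94966e-21 J
Step 2: Vt = kT/q = 3.94966e-21 / 1.602e-19
Step 3: Vt = 0.02465 V

0.02465


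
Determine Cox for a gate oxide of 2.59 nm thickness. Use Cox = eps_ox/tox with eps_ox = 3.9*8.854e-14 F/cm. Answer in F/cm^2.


Step 1: eps_ox = 3.9 * 8.854e-14 = 3.45306e-13 F/cm
Step 2: tox in cm = 2.59 nm * 1e-7 = 2.5900e-07 cm
Step 3: Cox = 3.45306e-13 / 2.5900e-07 = 1.33e-06 F/cm^2

1.33e-06


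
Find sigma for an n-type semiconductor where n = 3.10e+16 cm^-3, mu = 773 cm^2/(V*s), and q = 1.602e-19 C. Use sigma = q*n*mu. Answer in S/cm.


Step 1: sigma = q * n * mu
Step 2: sigma = 1.602e-19 * 3.10e+16 * 773
Step 3: sigma = 3.839e+00 S/cm

3.839e+00


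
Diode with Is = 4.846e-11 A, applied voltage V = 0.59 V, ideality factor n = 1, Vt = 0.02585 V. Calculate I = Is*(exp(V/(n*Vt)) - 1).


Step 1: V/(n*Vt) = 0.59/(1*0.02585) = 22.8240
Step 2: exp(22.8240) = 8.1722e+09
Step 3: I = 4.846e-11 * (8.1722e+09 - 1) = 3.96e-01 A

3.96e-01


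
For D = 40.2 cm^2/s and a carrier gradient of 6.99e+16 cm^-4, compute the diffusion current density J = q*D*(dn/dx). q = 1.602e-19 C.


Step 1: J = q * D * (dn/dx)
Step 2: J = 1.602e-19 * 40.2 * 6.99e+16
Step 3: J = 4.50e-01 A/cm^2

4.50e-01


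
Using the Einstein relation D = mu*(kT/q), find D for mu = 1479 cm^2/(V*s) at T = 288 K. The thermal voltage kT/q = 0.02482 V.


Step 1: D = mu * (kT/q)
Step 2: D = 1479 * 0.02482
Step 3: D = 36.71 cm^2/s

36.71


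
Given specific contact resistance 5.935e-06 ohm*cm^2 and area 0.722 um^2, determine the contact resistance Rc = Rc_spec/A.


Step 1: Convert area to cm^2: 0.722 um^2 = 7.2200e-09 cm^2
Step 2: Rc = Rc_spec / A = 5.935e-06 / 7.2200e-09
Step 3: Rc = 8.22e+02 ohms

8.22e+02


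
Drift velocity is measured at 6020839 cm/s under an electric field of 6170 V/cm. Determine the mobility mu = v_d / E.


Step 1: mu = v_d / E
Step 2: mu = 6020839 / 6170
Step 3: mu = 975.82 cm^2/(V*s)

975.82


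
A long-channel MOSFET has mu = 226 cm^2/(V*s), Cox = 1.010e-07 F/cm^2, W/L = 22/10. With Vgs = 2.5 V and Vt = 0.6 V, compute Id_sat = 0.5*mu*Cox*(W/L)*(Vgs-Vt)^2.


Step 1: Overdrive voltage Vov = Vgs - Vt = 2.5 - 0.6 = 1.9 V
Step 2: W/L = 22/10 = 2.2
Step 3: Id = 0.5 * 226 * 1.010e-07 * 2.2 * 1.9^2
Step 4: Id = 9.06e-05 A

9.06e-05


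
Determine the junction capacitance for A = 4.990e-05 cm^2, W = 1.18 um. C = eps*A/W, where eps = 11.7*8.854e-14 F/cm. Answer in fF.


Step 1: eps_Si = 11.7 * 8.854e-14 = 1.035918e-12 F/cm
Step 2: W in cm = 1.18 * 1e-4 = 1.18e-04 cm
Step 3: C = 1.035918e-12 * 4.990e-05 / 1.18e-04 = 4.380704e-13 F
Step 4: C = 438.07 fF

438.07


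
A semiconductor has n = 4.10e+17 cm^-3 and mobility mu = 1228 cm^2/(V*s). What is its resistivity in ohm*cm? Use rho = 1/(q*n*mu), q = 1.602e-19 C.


Step 1: sigma = q * n * mu = 1.602e-19 * 4.10e+17 * 1228 = 8.06575e+01 S/cm
Step 2: rho = 1 / sigma = 1 / 8.06575e+01 = 0.0124 ohm*cm

0.0124


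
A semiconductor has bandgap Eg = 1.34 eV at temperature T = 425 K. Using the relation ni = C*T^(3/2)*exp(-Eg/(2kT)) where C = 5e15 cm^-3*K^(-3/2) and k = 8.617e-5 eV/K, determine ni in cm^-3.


Step 1: Compute kT = 8.617e-5 * 425 = 0.03662225 eV
Step 2: Exponent = -Eg/(2kT) = -1.34/(2*0.03662225) = -18.29489
Step 3: T^(3/2) = 425^1.5 = 8761.60
Step 4: ni = 5e15 * 8761.60 * exp(-18.29489) = 4.97e+11 cm^-3

4.97e+11


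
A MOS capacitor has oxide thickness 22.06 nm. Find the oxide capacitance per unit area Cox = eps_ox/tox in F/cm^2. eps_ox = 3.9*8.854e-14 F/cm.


Step 1: eps_ox = 3.9 * 8.854e-14 = 3.45306e-13 F/cm
Step 2: tox in cm = 22.06 nm * 1e-7 = 2.2060e-06 cm
Step 3: Cox = 3.45306e-13 / 2.2060e-06 = 1.57e-07 F/cm^2

1.57e-07


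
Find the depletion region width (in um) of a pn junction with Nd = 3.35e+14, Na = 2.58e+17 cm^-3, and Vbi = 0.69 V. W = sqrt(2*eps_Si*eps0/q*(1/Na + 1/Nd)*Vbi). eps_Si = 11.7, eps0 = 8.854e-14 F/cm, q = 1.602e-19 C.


Step 1: 1/Na + 1/Nd = 1/2.58e+17 + 1/3.35e+14 = 2.98895e-15
Step 2: 2*eps*eps0/q = 2*11.7*8.854e-14/1.602e-19 = 1.293281e+07
Step 3: W^2 = 1.293281e+07 * 2.98895e-15 * 0.69 = 2.66723e-08
Step 4: W = sqrt(2.66723e-08) = 1.633e-04 cm = 1.633 um

1.633


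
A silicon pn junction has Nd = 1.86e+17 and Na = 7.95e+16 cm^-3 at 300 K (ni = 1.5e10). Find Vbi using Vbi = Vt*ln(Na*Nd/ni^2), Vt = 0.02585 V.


Step 1: Compute Na*Nd/ni^2 = 7.95e+16 * 1.86e+17 / (1.5e10)^2 = 6.5720e+13
Step 2: ln(6.5720e+13) = 31.8164
Step 3: Vbi = 0.02585 * 31.8164 = 0.822 V

0.822


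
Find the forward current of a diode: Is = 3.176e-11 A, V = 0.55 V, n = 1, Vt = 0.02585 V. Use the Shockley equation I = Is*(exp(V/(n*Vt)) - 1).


Step 1: V/(n*Vt) = 0.55/(1*0.02585) = 21.2766
Step 2: exp(21.2766) = 1.7390e+09
Step 3: I = 3.176e-11 * (1.7390e+09 - 1) = 5.52e-02 A

5.52e-02


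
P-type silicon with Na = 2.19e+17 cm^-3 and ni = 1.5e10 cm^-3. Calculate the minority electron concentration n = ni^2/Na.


Step 1: Majority hole concentration p ≈ Na = 2.19e+17 cm^-3
Step 2: n = ni^2 / Na = (1.5e10)^2 / 2.19e+17
Step 3: n = 1.03e+03 cm^-3

1.03e+03
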